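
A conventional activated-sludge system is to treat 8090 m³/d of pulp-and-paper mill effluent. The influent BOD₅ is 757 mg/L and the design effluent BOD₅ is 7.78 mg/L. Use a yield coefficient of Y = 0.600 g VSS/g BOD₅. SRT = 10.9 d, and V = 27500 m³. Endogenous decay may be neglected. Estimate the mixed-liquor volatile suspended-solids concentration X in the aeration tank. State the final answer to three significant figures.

X ≈ 1440 mg/L

X = Y·Q·ΔS·θ_c / V = 0.600 × 8090 × (757 − 7.78) × 10.9 / 27500 = 1441 mg/L.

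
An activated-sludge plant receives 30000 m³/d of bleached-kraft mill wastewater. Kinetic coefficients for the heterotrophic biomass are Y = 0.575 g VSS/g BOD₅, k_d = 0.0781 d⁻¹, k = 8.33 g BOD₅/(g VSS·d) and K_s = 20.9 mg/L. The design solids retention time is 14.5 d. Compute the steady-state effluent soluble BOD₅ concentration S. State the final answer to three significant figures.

For a completely mixed reactor with recycle the Lawrence–McCarty relation gives S = K_s·(1 + k_d·θ_c) / [θ_c·(Y·k − k_d) − 1] = 20.9 × (1 + 0.0781 × 14.5) / [14.5 × (0.575 × 8.33 − 0.0781) − 1] = 44.57 / 67.32 = 0.6620 mg/L.

S ≈ 0.662 mg/L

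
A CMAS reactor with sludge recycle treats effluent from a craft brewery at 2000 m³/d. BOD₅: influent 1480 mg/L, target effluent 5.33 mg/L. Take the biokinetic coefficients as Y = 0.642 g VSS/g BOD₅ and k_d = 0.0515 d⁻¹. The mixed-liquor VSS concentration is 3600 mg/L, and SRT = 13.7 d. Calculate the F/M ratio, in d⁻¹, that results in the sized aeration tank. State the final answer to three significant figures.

From the SRT design equation V = Y Q (S₀−S) θ_c / [X (1 + k_d θ_c)] = 0.642 × 2000 × (1480 − 5.33) × 13.7 / [3600 × (1 + 0.0515 × 13.7)] = 2.59×10^7 / 6140 = 4225 m³.
Food-to-microorganism ratio F/M = Q S₀ / (V X) = 2000 × 1480 / (4225 × 3600) = 0.1946 d⁻¹.

F/M ≈ 0.195 d⁻¹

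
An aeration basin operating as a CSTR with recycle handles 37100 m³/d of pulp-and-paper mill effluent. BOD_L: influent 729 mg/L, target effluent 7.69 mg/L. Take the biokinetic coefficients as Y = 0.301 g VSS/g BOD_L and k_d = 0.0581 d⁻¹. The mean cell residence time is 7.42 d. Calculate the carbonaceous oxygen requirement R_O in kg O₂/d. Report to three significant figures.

Correct the yield for decay: Y_obs = Y/(1 + k_d θ_c) = 0.301 / (1 + 0.0581 × 7.42) = 0.301 / 1.431 = 0.2103.
ΔS = 729 − 7.69 = 721.3 mg/L, so the substrate removal rate is 37100 × 721.3/1000 = 26761 kg BOD_L/d.
Net sludge production P_X = 0.2103 × 26761 = 5628 kg VSS/d.
Carbonaceous O₂ demand = substrate oxidised − cell-mass equivalent = 26761 − 1.42 × 5628 = 18768 kg O₂/d.

R_O ≈ 18800 kg O₂/d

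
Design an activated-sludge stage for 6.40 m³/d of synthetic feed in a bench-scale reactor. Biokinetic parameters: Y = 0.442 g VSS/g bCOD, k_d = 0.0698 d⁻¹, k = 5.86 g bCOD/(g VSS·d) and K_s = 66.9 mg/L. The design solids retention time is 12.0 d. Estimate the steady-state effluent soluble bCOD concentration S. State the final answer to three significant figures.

Effluent substrate depends only on kinetics and SRT: S = K_s(1 + k_d θ_c) / [θ_c(Yk − k_d) − 1] = 66.9 × (1 + 0.0698 × 12.0) / [12.0 × (0.442 × 5.86 − 0.0698) − 1] = 122.9 / 29.24 = 4.204 mg/L.

S ≈ 4.20 mg/L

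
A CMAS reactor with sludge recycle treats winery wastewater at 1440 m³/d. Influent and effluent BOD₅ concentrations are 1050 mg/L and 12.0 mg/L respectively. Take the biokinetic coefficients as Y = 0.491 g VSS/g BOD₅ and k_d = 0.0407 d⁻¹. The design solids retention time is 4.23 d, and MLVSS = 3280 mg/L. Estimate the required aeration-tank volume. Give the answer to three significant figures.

Steady-state biomass mass balance: V·X·(1 + k_d·θ_c) = Y·Q·(S₀ − S)·θ_c, so V = 0.491 × 1440 × (1050 − 12.0) × 4.23 / [3280 × (1 + 0.0407 × 4.23)] = 3.1×10^6 / 3845 = 807.5 m³.

V ≈ 807 m³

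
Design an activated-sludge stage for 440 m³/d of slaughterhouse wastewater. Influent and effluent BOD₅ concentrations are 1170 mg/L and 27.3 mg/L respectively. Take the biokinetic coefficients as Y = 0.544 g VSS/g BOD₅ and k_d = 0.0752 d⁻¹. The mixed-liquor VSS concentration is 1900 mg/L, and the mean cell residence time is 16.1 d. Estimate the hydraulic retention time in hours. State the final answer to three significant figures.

τ ≈ 57.2 h

Steady-state biomass mass balance: V·X·(1 + k_d·θ_c) = Y·Q·(S₀ − S)·θ_c, so V = 0.544 × 440 × (1170 − 27.3) × 16.1 / [1900 × (1 + 0.0752 × 16.1)] = 4.4×10^6 / 4200 = 1048 m³.
HRT = V/Q = 1048 m³ / 440 m³·d⁻¹ = 2.383 d × 24 = 57.18 h.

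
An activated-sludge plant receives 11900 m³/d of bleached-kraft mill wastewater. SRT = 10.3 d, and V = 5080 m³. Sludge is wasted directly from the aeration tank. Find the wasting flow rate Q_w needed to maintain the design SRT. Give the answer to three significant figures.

Q_w ≈ 493 m³/d

Wasting from the aeration tank: Q_w = V / θ_c = 5080 / 10.3 = 493.2 m³/d.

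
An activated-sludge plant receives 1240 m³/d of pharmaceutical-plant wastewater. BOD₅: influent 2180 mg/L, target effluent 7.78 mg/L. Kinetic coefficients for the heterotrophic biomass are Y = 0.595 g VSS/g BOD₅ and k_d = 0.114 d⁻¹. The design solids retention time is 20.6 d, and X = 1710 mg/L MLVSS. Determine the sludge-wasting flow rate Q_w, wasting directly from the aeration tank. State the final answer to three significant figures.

Q_w ≈ 280 m³/d

From the SRT design equation V = Y Q (S₀−S) θ_c / [X (1 + k_d θ_c)] = 0.595 × 1240 × (2180 − 7.78) × 20.6 / [1710 × (1 + 0.114 × 20.6)] = 3.3×10^7 / 5726 = 5766 m³.
For wasting at MLVSS concentration, Q_w = V/θ_c = 5766/20.6 = 279.9 m³/d.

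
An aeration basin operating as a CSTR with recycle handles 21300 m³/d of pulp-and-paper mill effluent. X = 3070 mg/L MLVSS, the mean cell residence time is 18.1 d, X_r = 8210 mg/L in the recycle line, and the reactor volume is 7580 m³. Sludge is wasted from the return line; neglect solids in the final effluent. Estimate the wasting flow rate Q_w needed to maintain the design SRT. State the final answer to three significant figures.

θ_c = V·X/(Q_w·X_r) when wasting from the recycle, so Q_w = V·X/(θ_c·X_r) = 7580 × 3070 / (18.1 × 8210) = 156.6 m³/d.

Q_w ≈ 157 m³/d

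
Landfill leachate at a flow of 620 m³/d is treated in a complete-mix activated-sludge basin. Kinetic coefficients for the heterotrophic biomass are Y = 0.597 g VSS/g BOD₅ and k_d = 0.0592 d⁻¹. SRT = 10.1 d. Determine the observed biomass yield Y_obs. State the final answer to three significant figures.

Y_obs ≈ 0.374 g VSS/g BOD₅

Y_obs = Y / (1 + k_d θ_c) = 0.597 / (1 + 0.0592 × 10.1) = 0.597 / 1.598 = 0.3736.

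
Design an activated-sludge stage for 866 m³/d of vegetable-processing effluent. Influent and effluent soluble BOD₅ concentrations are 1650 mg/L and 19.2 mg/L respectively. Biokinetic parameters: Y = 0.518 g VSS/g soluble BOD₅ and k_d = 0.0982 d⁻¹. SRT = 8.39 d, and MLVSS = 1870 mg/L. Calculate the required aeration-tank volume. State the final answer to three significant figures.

V ≈ 1800 m³

Steady-state biomass mass balance: V·X·(1 + k_d·θ_c) = Y·Q·(S₀ − S)·θ_c, so V = 0.518 × 866 × (1650 − 19.2) × 8.39 / [1870 × (1 + 0.0982 × 8.39)] = 6.14×10^6 / 3411 = 1800 m³.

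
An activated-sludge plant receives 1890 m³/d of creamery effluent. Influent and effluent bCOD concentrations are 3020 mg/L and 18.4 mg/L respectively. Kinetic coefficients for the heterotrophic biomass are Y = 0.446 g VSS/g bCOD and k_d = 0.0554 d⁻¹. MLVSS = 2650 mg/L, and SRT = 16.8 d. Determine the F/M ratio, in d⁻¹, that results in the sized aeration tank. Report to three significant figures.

Rearranging the biomass balance for a CMAS with decay, V = Y·Q·ΔS·θ_c / [X·(1+k_d θ_c)] = 0.446 × 1890 × (3020 − 18.4) × 16.8 / [2650 × (1 + 0.0554 × 16.8)] = 4.25×10^7 / 5116 = 8308 m³.
F/M = applied load / biomass = Q·S₀/(V·X) = 1890 × 3020 / (8308 × 2650) = 0.2593 d⁻¹.

F/M ≈ 0.259 d⁻¹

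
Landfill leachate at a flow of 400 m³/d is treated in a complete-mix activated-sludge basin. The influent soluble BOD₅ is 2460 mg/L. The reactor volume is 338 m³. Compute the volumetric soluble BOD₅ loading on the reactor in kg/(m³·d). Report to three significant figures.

Applied soluble BOD₅ load per unit volume = Q·S₀/V = (400 × 2460/1000)/338.0 = 2.911 kg soluble BOD₅·m⁻³·d⁻¹.

L_v ≈ 2.91 kg soluble BOD₅/(m³·d)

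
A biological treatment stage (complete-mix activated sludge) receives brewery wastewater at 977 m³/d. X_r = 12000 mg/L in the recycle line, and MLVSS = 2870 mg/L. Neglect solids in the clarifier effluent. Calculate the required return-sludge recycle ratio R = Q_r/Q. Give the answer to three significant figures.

Mass balance around the secondary clarifier (neglecting effluent solids): R = X / (X_r − X) = 2870 / (12000 − 2870) = 0.3143.

R ≈ 0.314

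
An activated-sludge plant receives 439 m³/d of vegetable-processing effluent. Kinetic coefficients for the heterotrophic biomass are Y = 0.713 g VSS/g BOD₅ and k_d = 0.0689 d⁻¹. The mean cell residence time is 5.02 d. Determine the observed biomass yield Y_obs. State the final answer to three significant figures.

The observed yield is Y_obs = Y/(1 + k_d·θ_c) = 0.713 / (1 + 0.0689 × 5.02) = 0.713 / 1.346 = 0.5298 g VSS per g BOD₅ removed.

Y_obs ≈ 0.530 g VSS/g BOD₅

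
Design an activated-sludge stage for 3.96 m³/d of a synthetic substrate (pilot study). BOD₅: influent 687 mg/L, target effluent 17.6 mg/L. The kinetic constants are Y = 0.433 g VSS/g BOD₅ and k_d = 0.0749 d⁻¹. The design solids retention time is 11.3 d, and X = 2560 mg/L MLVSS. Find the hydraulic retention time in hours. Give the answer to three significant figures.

Steady-state biomass mass balance: V·X·(1 + k_d·θ_c) = Y·Q·(S₀ − S)·θ_c, so V = 0.433 × 3.96 × (687 − 17.6) × 11.3 / [2560 × (1 + 0.0749 × 11.3)] = 1.3×10^4 / 4727 = 2.744 m³.
τ = V/Q = 2.744/3.96 = 0.6929 d, or 16.63 h.

τ ≈ 16.6 h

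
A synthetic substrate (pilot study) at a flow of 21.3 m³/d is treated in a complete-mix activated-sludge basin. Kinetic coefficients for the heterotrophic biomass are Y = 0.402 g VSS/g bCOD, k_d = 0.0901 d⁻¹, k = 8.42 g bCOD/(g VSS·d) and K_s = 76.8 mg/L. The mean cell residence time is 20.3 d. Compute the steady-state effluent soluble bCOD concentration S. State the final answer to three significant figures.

From the Monod/SRT balance for a CMAS, S = K_s·(1+k_d θ_c)/[θ_c·(Y k − k_d) − 1] = 76.8 × (1 + 0.0901 × 20.3) / [20.3 × (0.402 × 8.42 − 0.0901) − 1] = 217.3 / 65.88 = 3.298 mg/L.

S ≈ 3.30 mg/L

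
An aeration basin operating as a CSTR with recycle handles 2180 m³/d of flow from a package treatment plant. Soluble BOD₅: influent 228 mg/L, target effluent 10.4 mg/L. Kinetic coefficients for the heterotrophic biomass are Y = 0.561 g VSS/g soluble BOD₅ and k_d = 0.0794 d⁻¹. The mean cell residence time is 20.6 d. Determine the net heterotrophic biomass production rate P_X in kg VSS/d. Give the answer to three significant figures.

P_X ≈ 101 kg VSS/d

The observed yield is Y_obs = Y/(1 + k_d·θ_c) = 0.561 / (1 + 0.0794 × 20.6) = 0.561 / 2.636 = 0.2129 g VSS per g soluble BOD₅ removed.
Mass of soluble BOD₅ removed per day: Q(S₀ − S) = 2180 × 217.6 g/m³ = 474.4 kg/d.
Net biomass production P_X = Y_obs × Q·(S₀ − S) = 0.2129 × 474.4 = 101.0 kg VSS/d.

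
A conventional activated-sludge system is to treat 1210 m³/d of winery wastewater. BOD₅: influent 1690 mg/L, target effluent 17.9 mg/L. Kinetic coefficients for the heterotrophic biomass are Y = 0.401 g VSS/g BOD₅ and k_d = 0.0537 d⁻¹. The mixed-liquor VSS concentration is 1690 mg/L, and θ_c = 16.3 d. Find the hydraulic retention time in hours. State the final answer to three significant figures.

Steady-state biomass mass balance: V·X·(1 + k_d·θ_c) = Y·Q·(S₀ − S)·θ_c, so V = 0.401 × 1210 × (1690 − 17.9) × 16.3 / [1690 × (1 + 0.0537 × 16.3)] = 1.32×10^7 / 3169 = 4173 m³.
HRT = V/Q = 4173 m³ / 1210 m³·d⁻¹ = 3.449 d × 24 = 82.76 h.

τ ≈ 82.8 h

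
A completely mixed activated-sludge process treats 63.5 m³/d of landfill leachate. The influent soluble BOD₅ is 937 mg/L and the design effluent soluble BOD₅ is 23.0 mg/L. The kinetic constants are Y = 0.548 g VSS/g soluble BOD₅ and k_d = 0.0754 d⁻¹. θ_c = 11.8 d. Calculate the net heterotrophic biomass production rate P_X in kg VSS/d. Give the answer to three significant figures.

Observed yield with endogenous decay: Y_obs = Y / (1 + k_d·θ_c) = 0.548 / (1 + 0.0754 × 11.8) = 0.548 / 1.890 = 0.2900 g VSS/g soluble BOD₅.
ΔS = 937 − 23.0 = 914.0 mg/L, so the substrate removal rate is 63.5 × 914.0/1000 = 58.04 kg soluble BOD₅/d.
P_X = Y_obs · Q(S₀ − S) = 0.2900 × 58.04 = 16.83 kg VSS/d.

P_X ≈ 16.8 kg VSS/d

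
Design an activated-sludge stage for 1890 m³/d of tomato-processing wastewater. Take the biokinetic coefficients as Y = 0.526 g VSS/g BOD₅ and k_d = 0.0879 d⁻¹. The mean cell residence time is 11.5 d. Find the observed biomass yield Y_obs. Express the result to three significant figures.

The observed yield is Y_obs = Y/(1 + k_d·θ_c) = 0.526 / (1 + 0.0879 × 11.5) = 0.526 / 2.011 = 0.2616 g VSS per g BOD₅ removed.

Y_obs ≈ 0.262 g VSS/g BOD₅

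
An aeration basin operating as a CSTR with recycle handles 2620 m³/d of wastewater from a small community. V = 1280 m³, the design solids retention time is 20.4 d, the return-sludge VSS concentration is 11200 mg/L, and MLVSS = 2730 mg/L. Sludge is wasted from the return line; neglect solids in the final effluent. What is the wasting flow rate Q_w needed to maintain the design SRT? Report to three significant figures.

θ_c = V·X/(Q_w·X_r) when wasting from the recycle, so Q_w = V·X/(θ_c·X_r) = 1280 × 2730 / (20.4 × 11200) = 15.29 m³/d.

Q_w ≈ 15.3 m³/d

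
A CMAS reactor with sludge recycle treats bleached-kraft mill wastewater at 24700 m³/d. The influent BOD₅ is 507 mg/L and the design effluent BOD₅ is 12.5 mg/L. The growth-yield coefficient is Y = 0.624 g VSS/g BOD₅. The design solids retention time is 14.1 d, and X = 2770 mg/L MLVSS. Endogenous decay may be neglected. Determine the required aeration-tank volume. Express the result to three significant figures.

Biomass mass balance (decay neglected): V·X = Y·Q·(S₀ − S)·θ_c, so V = 0.624 × 24700 × (507 − 12.5) × 14.1 / 2770 = 38796 m³.

V ≈ 38800 m³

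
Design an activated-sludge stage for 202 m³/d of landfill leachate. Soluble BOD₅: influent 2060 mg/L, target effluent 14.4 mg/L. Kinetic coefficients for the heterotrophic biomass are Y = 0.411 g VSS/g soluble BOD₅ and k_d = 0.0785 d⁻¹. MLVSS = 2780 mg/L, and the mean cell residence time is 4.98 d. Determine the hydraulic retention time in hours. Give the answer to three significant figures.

τ ≈ 26.0 h

Rearranging the biomass balance for a CMAS with decay, V = Y·Q·ΔS·θ_c / [X·(1+k_d θ_c)] = 0.411 × 202 × (2060 − 14.4) × 4.98 / [2780 × (1 + 0.0785 × 4.98)] = 8.46×10^5 / 3867 = 218.7 m³.
HRT = V/Q = 218.7 m³ / 202 m³·d⁻¹ = 1.083 d × 24 = 25.99 h.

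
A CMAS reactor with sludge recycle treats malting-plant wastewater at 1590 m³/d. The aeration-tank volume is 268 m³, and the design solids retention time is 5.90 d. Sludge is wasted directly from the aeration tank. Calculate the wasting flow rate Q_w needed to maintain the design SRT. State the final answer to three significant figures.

For wasting at MLVSS concentration, Q_w = V/θ_c = 268.0/5.90 = 45.42 m³/d.

Q_w ≈ 45.4 m³/d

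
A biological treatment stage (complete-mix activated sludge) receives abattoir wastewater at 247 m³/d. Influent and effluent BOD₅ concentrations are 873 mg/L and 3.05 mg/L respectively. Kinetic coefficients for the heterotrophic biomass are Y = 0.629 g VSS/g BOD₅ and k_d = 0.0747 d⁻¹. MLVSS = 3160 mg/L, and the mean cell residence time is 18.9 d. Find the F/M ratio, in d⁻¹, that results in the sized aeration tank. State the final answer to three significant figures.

Rearranging the biomass balance for a CMAS with decay, V = Y·Q·ΔS·θ_c / [X·(1+k_d θ_c)] = 0.629 × 247 × (873 − 3.05) × 18.9 / [3160 × (1 + 0.0747 × 18.9)] = 2.55×10^6 / 7621 = 335.2 m³.
F/M = applied load / biomass = Q·S₀/(V·X) = 247 × 873 / (335.2 × 3160) = 0.2036 d⁻¹.

F/M ≈ 0.204 d⁻¹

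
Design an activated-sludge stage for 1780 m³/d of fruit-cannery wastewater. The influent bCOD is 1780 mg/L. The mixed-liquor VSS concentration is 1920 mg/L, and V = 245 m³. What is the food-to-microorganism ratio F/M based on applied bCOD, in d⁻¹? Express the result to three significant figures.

F/M ≈ 6.74 d⁻¹

F/M = Q·S₀ / (V·X) = 1780 × 1780 / (245.0 × 1920) = 6.736 g bCOD·(g VSS·d)⁻¹.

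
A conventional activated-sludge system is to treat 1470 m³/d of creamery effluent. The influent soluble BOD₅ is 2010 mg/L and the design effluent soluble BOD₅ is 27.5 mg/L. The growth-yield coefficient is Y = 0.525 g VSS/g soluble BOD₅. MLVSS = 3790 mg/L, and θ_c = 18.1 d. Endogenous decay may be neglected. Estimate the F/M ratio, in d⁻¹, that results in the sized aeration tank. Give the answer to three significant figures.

With k_d = 0 the design equation reduces to V = Y Q (S₀−S) θ_c / X = 0.525 × 1470 × (2010 − 27.5) × 18.1 / 3790 = 7307 m³.
F/M = Q·S₀ / (V·X) = 1470 × 2010 / (7307 × 3790) = 0.1067 g soluble BOD₅·(g VSS·d)⁻¹.

F/M ≈ 0.107 d⁻¹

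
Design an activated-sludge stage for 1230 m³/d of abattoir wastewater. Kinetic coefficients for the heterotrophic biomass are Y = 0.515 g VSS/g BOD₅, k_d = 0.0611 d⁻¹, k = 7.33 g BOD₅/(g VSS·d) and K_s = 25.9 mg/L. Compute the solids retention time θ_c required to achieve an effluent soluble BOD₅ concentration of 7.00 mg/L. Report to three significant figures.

θ_c ≈ 1.35 d

From 1/θ_c = Y·k·S/(K_s + S) − k_d: Y·k·S/(K_s+S) = 0.515 × 7.33 × 7.00 / (25.9 + 7.00) = 0.8032 d⁻¹.
θ_c = 1/(μ − k_d) = 1/(0.8032 − 0.0611) = 1/0.7421 = 1.348 d.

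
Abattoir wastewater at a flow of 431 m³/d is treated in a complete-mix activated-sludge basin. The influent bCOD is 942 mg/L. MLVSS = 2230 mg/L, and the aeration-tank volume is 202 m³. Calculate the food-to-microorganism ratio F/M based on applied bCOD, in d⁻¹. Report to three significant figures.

F/M ≈ 0.901 d⁻¹

Food-to-microorganism ratio F/M = Q S₀ / (V X) = 431 × 942 / (202.0 × 2230) = 0.9013 d⁻¹.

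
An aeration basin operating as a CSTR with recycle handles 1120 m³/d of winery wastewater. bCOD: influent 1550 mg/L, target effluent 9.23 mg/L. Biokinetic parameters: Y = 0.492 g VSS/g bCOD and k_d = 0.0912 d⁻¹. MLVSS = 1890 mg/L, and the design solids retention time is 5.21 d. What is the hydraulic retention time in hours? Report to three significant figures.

From the SRT design equation V = Y Q (S₀−S) θ_c / [X (1 + k_d θ_c)] = 0.492 × 1120 × (1550 − 9.23) × 5.21 / [1890 × (1 + 0.0912 × 5.21)] = 4.42×10^6 / 2788 = 1587 m³.
Hydraulic retention time τ = V/Q = 1587 / 1120 = 1.417 d = 34.00 h.

τ ≈ 34.0 h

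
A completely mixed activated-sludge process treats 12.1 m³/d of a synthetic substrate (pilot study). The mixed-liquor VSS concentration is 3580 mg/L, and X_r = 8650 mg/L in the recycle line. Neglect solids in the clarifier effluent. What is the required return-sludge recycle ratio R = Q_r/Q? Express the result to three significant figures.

Mass balance around the secondary clarifier (neglecting effluent solids): R = X / (X_r − X) = 3580 / (8650 − 3580) = 0.7061.

R ≈ 0.706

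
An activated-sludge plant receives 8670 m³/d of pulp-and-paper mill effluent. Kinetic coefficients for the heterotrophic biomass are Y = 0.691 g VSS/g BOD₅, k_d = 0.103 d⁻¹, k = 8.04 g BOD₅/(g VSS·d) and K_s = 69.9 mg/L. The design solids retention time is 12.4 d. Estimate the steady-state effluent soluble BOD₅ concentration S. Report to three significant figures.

S ≈ 2.39 mg/L

Effluent substrate depends only on kinetics and SRT: S = K_s(1 + k_d θ_c) / [θ_c(Yk − k_d) − 1] = 69.9 × (1 + 0.103 × 12.4) / [12.4 × (0.691 × 8.04 − 0.103) − 1] = 159.2 / 66.61 = 2.390 mg/L.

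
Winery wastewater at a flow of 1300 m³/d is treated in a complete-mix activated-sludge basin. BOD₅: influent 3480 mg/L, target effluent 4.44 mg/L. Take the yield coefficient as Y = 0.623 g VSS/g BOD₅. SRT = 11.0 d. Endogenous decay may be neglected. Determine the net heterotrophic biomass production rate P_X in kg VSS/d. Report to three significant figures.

P_X ≈ 2810 kg VSS/d

Since k_d ≈ 0, Y_obs = Y = 0.623 g VSS/g BOD₅.
Mass of BOD₅ removed per day: Q(S₀ − S) = 1300 × 3476 g/m³ = 4518 kg/d.
Net biomass production P_X = Y_obs × Q·(S₀ − S) = 0.6230 × 4518 = 2815 kg VSS/d.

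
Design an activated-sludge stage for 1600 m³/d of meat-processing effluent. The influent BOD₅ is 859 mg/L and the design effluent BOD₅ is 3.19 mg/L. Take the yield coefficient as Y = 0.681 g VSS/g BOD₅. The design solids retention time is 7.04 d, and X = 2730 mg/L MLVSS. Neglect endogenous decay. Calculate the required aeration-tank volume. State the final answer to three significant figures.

Biomass mass balance (decay neglected): V·X = Y·Q·(S₀ − S)·θ_c, so V = 0.681 × 1600 × (859 − 3.19) × 7.04 / 2730 = 2405 m³.

V ≈ 2400 m³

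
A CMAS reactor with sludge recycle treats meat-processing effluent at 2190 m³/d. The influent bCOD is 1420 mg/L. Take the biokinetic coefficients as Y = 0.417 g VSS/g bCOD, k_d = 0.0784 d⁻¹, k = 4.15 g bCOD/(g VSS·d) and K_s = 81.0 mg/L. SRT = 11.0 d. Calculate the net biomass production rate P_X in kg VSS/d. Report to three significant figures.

P_X ≈ 692 kg VSS/d

For a completely mixed reactor with recycle the Lawrence–McCarty relation gives S = K_s·(1 + k_d·θ_c) / [θ_c·(Y·k − k_d) − 1] = 81.0 × (1 + 0.0784 × 11.0) / [11.0 × (0.417 × 4.15 − 0.0784) − 1] = 150.9 / 17.17 = 8.784 mg/L.
Correct the yield for decay: Y_obs = Y/(1 + k_d θ_c) = 0.417 / (1 + 0.0784 × 11.0) = 0.417 / 1.862 = 0.2239.
Mass of bCOD removed per day: Q(S₀ − S) = 2190 × 1411 g/m³ = 3091 kg/d.
So the net sludge growth is P_X = 0.2239 × 3091 = 692.0 kg VSS/d.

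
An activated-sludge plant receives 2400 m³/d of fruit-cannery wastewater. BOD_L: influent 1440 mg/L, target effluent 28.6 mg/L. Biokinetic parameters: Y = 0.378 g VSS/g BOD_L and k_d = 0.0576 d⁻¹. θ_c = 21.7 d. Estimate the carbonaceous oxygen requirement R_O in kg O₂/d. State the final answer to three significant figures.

Correct the yield for decay: Y_obs = Y/(1 + k_d θ_c) = 0.378 / (1 + 0.0576 × 21.7) = 0.378 / 2.250 = 0.1680.
Substrate removed = Q·(S₀ − S) = 2400 m³/d × (1440 − 28.6) g/m³ = 3.39×10^6 g/d = 3387 kg/d.
P_X = Y_obs·Q·(S₀ − S) = 0.1680 × 3387 = 569.1 kg VSS/d.
R_O = Q·ΔS − 1.42 P_X = 3387 − 808.1 = 2579 kg O₂/d.

R_O ≈ 2580 kg O₂/d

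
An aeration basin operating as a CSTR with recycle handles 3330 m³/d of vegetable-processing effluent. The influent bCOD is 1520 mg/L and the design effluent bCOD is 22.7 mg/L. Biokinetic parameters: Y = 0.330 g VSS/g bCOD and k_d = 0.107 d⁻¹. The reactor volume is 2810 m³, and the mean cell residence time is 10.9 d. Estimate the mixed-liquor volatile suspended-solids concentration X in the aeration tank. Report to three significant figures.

X = Y·Q·ΔS·θ_c / [V·(1 + k_d θ_c)] = 0.330 × 3330 × (1520 − 22.7) × 10.9 / [2810 × (1 + 0.107 × 10.9)] = 2946 mg/L.

X ≈ 2950 mg/L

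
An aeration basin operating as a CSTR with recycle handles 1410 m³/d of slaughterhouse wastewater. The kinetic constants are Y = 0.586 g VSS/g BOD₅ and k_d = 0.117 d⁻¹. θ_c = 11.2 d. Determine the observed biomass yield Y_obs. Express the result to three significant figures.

Correct the yield for decay: Y_obs = Y/(1 + k_d θ_c) = 0.586 / (1 + 0.117 × 11.2) = 0.586 / 2.310 = 0.2536.

Y_obs ≈ 0.254 g VSS/g BOD₅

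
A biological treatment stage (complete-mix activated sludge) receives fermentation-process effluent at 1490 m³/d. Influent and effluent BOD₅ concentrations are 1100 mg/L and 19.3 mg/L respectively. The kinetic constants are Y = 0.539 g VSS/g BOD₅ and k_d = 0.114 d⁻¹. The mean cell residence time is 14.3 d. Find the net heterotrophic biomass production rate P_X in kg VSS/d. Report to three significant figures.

P_X ≈ 330 kg VSS/d

Y_obs = Y / (1 + k_d θ_c) = 0.539 / (1 + 0.114 × 14.3) = 0.539 / 2.630 = 0.2049.
ΔS = 1100 − 19.3 = 1081 mg/L, so the substrate removal rate is 1490 × 1081/1000 = 1610 kg BOD₅/d.
So the net sludge growth is P_X = 0.2049 × 1610 = 330.0 kg VSS/d.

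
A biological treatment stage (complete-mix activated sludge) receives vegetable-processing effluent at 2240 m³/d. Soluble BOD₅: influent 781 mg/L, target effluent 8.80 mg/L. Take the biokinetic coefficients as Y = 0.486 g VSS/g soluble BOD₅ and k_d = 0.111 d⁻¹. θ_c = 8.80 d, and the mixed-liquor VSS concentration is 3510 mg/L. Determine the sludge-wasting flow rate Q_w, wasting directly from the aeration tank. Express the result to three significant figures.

Q_w ≈ 121 m³/d

From the SRT design equation V = Y Q (S₀−S) θ_c / [X (1 + k_d θ_c)] = 0.486 × 2240 × (781 − 8.80) × 8.80 / [3510 × (1 + 0.111 × 8.80)] = 7.4×10^6 / 6939 = 1066 m³.
With mixed-liquor wasting, θ_c = V/Q_w, so Q_w = V/θ_c = 1066/8.80 = 121.2 m³/d.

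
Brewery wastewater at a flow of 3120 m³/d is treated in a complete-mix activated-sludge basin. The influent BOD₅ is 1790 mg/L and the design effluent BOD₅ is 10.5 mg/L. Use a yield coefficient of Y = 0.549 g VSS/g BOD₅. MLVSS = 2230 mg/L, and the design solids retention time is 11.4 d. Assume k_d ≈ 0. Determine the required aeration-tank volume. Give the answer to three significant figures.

Biomass mass balance (decay neglected): V·X = Y·Q·(S₀ − S)·θ_c, so V = 0.549 × 3120 × (1790 − 10.5) × 11.4 / 2230 = 15582 m³.

V ≈ 15600 m³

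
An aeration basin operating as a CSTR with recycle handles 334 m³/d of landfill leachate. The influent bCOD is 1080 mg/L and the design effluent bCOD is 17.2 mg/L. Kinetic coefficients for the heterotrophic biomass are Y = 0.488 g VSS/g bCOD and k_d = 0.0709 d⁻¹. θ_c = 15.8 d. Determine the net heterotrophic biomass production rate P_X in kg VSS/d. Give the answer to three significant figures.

P_X ≈ 81.7 kg VSS/d

Correct the yield for decay: Y_obs = Y/(1 + k_d θ_c) = 0.488 / (1 + 0.0709 × 15.8) = 0.488 / 2.120 = 0.2302.
Mass of bCOD removed per day: Q(S₀ − S) = 334 × 1063 g/m³ = 355.0 kg/d.
Biomass produced: P_X = Y_obs·Q·ΔS = 0.2302 × 355.0 ≈ 81.70 kg VSS/d.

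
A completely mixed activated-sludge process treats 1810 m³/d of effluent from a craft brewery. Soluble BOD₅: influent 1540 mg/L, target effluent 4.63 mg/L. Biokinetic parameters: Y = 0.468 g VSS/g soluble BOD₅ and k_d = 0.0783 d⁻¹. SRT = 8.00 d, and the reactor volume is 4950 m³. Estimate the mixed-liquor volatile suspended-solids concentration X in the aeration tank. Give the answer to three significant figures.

X = Y·Q·ΔS·θ_c / [V·(1 + k_d θ_c)] = 0.468 × 1810 × (1540 − 4.63) × 8.00 / [4950 × (1 + 0.0783 × 8.00)] = 1292 mg/L.

X ≈ 1290 mg/L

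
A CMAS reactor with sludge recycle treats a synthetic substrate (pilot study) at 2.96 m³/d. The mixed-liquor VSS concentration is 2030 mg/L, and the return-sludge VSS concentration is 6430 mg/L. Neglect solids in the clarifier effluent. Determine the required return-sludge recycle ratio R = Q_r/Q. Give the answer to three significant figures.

R ≈ 0.461

Mass balance around the secondary clarifier (neglecting effluent solids): R = X / (X_r − X) = 2030 / (6430 − 2030) = 0.4614.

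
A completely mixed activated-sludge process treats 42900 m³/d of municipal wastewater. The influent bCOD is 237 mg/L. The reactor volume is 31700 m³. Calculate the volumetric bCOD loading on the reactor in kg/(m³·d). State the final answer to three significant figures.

L_v ≈ 0.321 kg bCOD/(m³·d)

Applied bCOD load per unit volume = Q·S₀/V = (42900 × 237/1000)/31700 = 0.3207 kg bCOD·m⁻³·d⁻¹.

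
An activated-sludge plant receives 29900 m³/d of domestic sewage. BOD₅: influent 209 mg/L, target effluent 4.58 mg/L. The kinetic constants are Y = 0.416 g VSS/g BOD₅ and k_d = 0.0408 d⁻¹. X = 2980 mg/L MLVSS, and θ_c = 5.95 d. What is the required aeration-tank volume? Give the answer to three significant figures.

Steady-state biomass mass balance: V·X·(1 + k_d·θ_c) = Y·Q·(S₀ − S)·θ_c, so V = 0.416 × 29900 × (209 − 4.58) × 5.95 / [2980 × (1 + 0.0408 × 5.95)] = 1.51×10^7 / 3703 = 4085 m³.

V ≈ 4090 m³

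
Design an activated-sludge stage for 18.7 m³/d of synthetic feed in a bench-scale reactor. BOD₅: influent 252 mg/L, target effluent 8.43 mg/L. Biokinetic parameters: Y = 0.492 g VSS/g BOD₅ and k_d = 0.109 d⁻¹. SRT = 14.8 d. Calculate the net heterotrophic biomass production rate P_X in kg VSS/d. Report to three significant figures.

P_X ≈ 0.858 kg VSS/d

Correct the yield for decay: Y_obs = Y/(1 + k_d θ_c) = 0.492 / (1 + 0.109 × 14.8) = 0.492 / 2.613 = 0.1883.
Q·(S₀ − S) = 18.7 × (252 − 8.43) × 10⁻³ = 4.555 kg/d removed.
Biomass produced: P_X = Y_obs·Q·ΔS = 0.1883 × 4.555 ≈ 0.8575 kg VSS/d.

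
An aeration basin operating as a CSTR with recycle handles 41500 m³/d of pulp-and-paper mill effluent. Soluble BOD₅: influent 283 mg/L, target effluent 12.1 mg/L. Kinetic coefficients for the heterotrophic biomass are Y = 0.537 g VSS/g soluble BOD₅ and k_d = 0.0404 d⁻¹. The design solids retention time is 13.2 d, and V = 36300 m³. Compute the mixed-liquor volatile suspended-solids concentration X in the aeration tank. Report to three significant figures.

X ≈ 1430 mg/L

From V·X·(1 + k_d·θ_c) = Y·Q·(S₀ − S)·θ_c: X = 0.537 × 41500 × (283 − 12.1) × 13.2 / [36300 × (1 + 0.0404 × 13.2)] = 1432 mg/L.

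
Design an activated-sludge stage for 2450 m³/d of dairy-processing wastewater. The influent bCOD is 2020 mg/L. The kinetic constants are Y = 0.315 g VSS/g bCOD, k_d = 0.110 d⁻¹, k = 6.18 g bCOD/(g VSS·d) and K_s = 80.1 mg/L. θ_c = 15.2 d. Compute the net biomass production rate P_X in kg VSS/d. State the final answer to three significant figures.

P_X ≈ 581 kg VSS/d

From the Monod/SRT balance for a CMAS, S = K_s·(1+k_d θ_c)/[θ_c·(Y k − k_d) − 1] = 80.1 × (1 + 0.110 × 15.2) / [15.2 × (0.315 × 6.18 − 0.110) − 1] = 214.0 / 26.92 = 7.951 mg/L.
The observed yield is Y_obs = Y/(1 + k_d·θ_c) = 0.315 / (1 + 0.110 × 15.2) = 0.315 / 2.672 = 0.1179 g VSS per g bCOD removed.
Substrate removed = Q·(S₀ − S) = 2450 m³/d × (2020 − 7.95) g/m³ = 4.93×10^6 g/d = 4930 kg/d.
P_X = Y_obs · Q(S₀ − S) = 0.1179 × 4930 = 581.1 kg VSS/d.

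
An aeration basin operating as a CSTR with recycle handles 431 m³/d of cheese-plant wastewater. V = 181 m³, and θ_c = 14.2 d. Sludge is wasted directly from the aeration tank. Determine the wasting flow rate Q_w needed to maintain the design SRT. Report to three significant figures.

Q_w ≈ 12.7 m³/d

Wasting from the aeration tank: Q_w = V / θ_c = 181.0 / 14.2 = 12.75 m³/d.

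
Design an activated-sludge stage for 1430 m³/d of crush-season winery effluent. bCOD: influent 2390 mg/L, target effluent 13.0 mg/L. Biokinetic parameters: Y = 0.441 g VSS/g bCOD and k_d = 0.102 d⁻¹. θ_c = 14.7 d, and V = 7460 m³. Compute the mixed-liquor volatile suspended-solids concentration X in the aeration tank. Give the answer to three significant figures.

X ≈ 1180 mg/L

Solving the biomass balance for X: X = Y Q (S₀−S) θ_c / [V (1+k_d θ_c)] = 0.441 × 1430 × (2390 − 13.0) × 14.7 / [7460 × (1 + 0.102 × 14.7)] = 1182 mg/L.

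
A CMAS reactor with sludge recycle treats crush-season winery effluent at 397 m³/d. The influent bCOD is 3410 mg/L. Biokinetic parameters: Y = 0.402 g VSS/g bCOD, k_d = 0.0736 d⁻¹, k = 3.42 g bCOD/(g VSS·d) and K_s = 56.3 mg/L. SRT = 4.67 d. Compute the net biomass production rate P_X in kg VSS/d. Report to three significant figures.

P_X ≈ 403 kg VSS/d

From the Monod/SRT balance for a CMAS, S = K_s·(1+k_d θ_c)/[θ_c·(Y k − k_d) − 1] = 56.3 × (1 + 0.0736 × 4.67) / [4.67 × (0.402 × 3.42 − 0.0736) − 1] = 75.65 / 5.077 = 14.90 mg/L.
Correct the yield for decay: Y_obs = Y/(1 + k_d θ_c) = 0.402 / (1 + 0.0736 × 4.67) = 0.402 / 1.344 = 0.2992.
ΔS = 3410 − 14.9 = 3395 mg/L, so the substrate removal rate is 397 × 3395/1000 = 1348 kg bCOD/d.
Biomass produced: P_X = Y_obs·Q·ΔS = 0.2992 × 1348 ≈ 403.2 kg VSS/d.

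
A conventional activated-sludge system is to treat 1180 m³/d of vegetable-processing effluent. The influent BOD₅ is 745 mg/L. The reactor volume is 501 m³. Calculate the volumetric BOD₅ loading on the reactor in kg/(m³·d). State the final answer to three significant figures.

L_v ≈ 1.75 kg BOD₅/(m³·d)

L_v = Q S₀ / V = 1180 × 745 × 10⁻³ / 501.0 = 1.755 kg/(m³·d).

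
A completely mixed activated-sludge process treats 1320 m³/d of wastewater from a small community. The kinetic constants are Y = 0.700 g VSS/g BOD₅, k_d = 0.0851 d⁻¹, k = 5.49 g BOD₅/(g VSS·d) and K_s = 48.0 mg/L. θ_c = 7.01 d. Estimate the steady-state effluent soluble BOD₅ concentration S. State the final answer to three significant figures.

S ≈ 3.02 mg/L

From the Monod/SRT balance for a CMAS, S = K_s·(1+k_d θ_c)/[θ_c·(Y k − k_d) − 1] = 48.0 × (1 + 0.0851 × 7.01) / [7.01 × (0.700 × 5.49 − 0.0851) − 1] = 76.63 / 25.34 = 3.024 mg/L.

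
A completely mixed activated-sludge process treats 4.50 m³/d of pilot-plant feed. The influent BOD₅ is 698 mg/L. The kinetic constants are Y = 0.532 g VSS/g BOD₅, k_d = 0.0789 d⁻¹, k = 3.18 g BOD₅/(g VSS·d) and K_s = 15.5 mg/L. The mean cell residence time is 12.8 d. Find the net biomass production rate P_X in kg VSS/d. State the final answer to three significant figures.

Effluent substrate depends only on kinetics and SRT: S = K_s(1 + k_d θ_c) / [θ_c(Yk − k_d) − 1] = 15.5 × (1 + 0.0789 × 12.8) / [12.8 × (0.532 × 3.18 − 0.0789) − 1] = 31.15 / 19.64 = 1.586 mg/L.
Observed yield with endogenous decay: Y_obs = Y / (1 + k_d·θ_c) = 0.532 / (1 + 0.0789 × 12.8) = 0.532 / 2.010 = 0.2647 g VSS/g BOD₅.
Mass of BOD₅ removed per day: Q(S₀ − S) = 4.50 × 696.4 g/m³ = 3.134 kg/d.
So the net sludge growth is P_X = 0.2647 × 3.134 = 0.8295 kg VSS/d.

P_X ≈ 0.829 kg VSS/d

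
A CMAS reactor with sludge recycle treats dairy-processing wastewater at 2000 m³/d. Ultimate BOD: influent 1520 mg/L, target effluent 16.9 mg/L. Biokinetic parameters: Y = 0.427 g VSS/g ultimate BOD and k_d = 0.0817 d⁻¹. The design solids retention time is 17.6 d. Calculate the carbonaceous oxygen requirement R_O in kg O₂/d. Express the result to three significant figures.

The observed yield is Y_obs = Y/(1 + k_d·θ_c) = 0.427 / (1 + 0.0817 × 17.6) = 0.427 / 2.438 = 0.1751 g VSS per g ultimate BOD removed.
Mass of ultimate BOD removed per day: Q(S₀ − S) = 2000 × 1503 g/m³ = 3006 kg/d.
Net sludge production P_X = 0.1751 × 3006 = 526.5 kg VSS/d.
R_O = Q·ΔS − 1.42 P_X = 3006 − 747.7 = 2259 kg O₂/d.

R_O ≈ 2260 kg O₂/d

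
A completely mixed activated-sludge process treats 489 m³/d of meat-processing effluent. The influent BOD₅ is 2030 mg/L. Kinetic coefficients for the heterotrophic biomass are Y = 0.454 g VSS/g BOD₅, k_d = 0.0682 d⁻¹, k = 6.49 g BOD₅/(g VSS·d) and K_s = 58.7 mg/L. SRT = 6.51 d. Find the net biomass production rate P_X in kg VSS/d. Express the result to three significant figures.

For a completely mixed reactor with recycle the Lawrence–McCarty relation gives S = K_s·(1 + k_d·θ_c) / [θ_c·(Y·k − k_d) − 1] = 58.7 × (1 + 0.0682 × 6.51) / [6.51 × (0.454 × 6.49 − 0.0682) − 1] = 84.76 / 17.74 = 4.779 mg/L.
Y_obs = Y / (1 + k_d θ_c) = 0.454 / (1 + 0.0682 × 6.51) = 0.454 / 1.444 = 0.3144.
Q·(S₀ − S) = 489 × (2030 − 4.78) × 10⁻³ = 990.3 kg/d removed.
Net biomass production P_X = Y_obs × Q·(S₀ − S) = 0.3144 × 990.3 = 311.4 kg VSS/d.

P_X ≈ 311 kg VSS/d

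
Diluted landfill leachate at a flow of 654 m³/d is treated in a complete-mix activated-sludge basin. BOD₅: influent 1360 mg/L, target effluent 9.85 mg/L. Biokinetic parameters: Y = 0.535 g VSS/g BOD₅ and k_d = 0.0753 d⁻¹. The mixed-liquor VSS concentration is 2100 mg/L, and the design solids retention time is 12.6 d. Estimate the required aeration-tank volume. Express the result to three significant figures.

V ≈ 1450 m³

From the SRT design equation V = Y Q (S₀−S) θ_c / [X (1 + k_d θ_c)] = 0.535 × 654 × (1360 − 9.85) × 12.6 / [2100 × (1 + 0.0753 × 12.6)] = 5.95×10^6 / 4092 = 1454 m³.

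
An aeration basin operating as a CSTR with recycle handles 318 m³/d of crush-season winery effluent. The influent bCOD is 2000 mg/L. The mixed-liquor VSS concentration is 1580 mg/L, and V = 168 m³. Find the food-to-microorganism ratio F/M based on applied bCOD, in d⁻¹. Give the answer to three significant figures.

F/M ≈ 2.40 d⁻¹

Food-to-microorganism ratio F/M = Q S₀ / (V X) = 318 × 2000 / (168.0 × 1580) = 2.396 d⁻¹.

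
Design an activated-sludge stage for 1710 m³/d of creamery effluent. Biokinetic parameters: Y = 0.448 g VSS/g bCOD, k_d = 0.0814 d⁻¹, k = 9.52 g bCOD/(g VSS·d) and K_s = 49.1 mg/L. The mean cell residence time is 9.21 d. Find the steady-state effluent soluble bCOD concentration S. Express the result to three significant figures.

From the Monod/SRT balance for a CMAS, S = K_s·(1+k_d θ_c)/[θ_c·(Y k − k_d) − 1] = 49.1 × (1 + 0.0814 × 9.21) / [9.21 × (0.448 × 9.52 − 0.0814) − 1] = 85.91 / 37.53 = 2.289 mg/L.

S ≈ 2.29 mg/L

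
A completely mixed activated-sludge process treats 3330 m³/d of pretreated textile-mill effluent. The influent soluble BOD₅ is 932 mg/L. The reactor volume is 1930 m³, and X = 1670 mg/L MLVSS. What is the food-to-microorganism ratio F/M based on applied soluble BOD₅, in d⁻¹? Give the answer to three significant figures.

Food-to-microorganism ratio F/M = Q S₀ / (V X) = 3330 × 932 / (1930 × 1670) = 0.9629 d⁻¹.

F/M ≈ 0.963 d⁻¹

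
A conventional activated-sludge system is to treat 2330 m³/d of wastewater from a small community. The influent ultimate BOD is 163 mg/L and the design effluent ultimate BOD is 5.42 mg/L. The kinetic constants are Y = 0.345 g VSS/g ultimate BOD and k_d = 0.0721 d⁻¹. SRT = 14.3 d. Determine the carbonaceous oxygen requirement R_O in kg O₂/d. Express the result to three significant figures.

R_O ≈ 279 kg O₂/d

Observed yield with endogenous decay: Y_obs = Y / (1 + k_d·θ_c) = 0.345 / (1 + 0.0721 × 14.3) = 0.345 / 2.031 = 0.1699 g VSS/g ultimate BOD.
Q·(S₀ − S) = 2330 × (163 − 5.42) × 10⁻³ = 367.2 kg/d removed.
P_X = Y_obs·Q·(S₀ − S) = 0.1699 × 367.2 = 62.37 kg VSS/d.
Carbonaceous O₂ demand = substrate oxidised − cell-mass equivalent = 367.2 − 1.42 × 62.37 = 278.6 kg O₂/d.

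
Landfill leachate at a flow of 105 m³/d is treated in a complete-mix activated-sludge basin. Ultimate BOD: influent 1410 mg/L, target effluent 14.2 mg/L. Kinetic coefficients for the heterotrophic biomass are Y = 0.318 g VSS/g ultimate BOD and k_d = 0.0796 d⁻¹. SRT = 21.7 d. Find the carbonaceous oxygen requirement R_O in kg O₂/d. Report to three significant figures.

Y_obs = Y / (1 + k_d θ_c) = 0.318 / (1 + 0.0796 × 21.7) = 0.318 / 2.727 = 0.1166.
Substrate removed = Q·(S₀ − S) = 105 m³/d × (1410 − 14.2) g/m³ = 1.47×10^5 g/d = 146.6 kg/d.
Net sludge production P_X = 0.1166 × 146.6 = 17.09 kg VSS/d.
Carbonaceous O₂ demand = substrate oxidised − cell-mass equivalent = 146.6 − 1.42 × 17.09 = 122.3 kg O₂/d.

R_O ≈ 122 kg O₂/d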